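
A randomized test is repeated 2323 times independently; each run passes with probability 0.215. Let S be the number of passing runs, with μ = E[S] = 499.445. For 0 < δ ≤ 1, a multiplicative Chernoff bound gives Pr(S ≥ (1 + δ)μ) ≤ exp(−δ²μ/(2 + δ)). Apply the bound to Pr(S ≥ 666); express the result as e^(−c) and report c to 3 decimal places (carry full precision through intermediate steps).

Write 666 = (1 + δ)μ, so δ = 666/499.445 − 1 = 0.3334802…
Then the exponent is δ²μ/(2 + δ) = (666 − μ)² / (μ·(2 + δ)) = 23.802554.

23.803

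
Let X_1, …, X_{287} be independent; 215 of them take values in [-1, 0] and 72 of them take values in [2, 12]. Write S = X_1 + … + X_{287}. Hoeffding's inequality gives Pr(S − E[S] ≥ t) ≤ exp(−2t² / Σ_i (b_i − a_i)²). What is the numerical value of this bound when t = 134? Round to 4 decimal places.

0.0079

Σ(b_i − a_i)² = 215·1² + 72·10² = 7415.
Exponent = 2·134² / 7415 = 4.84316.
Bound = exp(−4.84316) = 0.00788.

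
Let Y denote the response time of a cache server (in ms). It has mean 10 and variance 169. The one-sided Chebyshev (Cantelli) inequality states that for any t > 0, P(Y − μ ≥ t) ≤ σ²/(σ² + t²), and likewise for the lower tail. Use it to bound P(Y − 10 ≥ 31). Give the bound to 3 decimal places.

0.150

Here σ² = 169 and t = 31, so σ² + t² = 1130.
Cantelli's bound: 169/1130 = 0.1496.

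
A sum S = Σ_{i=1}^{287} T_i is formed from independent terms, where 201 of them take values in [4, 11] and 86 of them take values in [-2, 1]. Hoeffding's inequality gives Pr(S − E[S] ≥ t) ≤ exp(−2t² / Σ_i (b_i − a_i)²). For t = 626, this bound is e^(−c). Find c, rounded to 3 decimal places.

73.779

Σ(b_i − a_i)² = 201·7² + 86·3² = 10623.
c = 2t² / 10623 = 2·626² / 10623 = 73.7788.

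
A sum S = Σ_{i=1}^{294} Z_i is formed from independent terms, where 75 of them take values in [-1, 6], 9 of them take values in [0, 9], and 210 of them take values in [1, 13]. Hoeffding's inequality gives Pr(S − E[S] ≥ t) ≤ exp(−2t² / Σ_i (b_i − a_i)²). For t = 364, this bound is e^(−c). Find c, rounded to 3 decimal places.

Σ(b_i − a_i)² = 75·7² + 9·9² + 210·12² = 34644.
c = 2t² / 34644 = 2·364² / 34644 = 7.6490.

7.649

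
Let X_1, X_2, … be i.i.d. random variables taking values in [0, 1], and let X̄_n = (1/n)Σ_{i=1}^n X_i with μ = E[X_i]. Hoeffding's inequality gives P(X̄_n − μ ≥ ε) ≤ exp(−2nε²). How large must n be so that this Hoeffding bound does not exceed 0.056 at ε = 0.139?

Require exp(−2nε²) ≤ 0.056, i.e. 2nε² ≥ ln(1/0.056) = 2.882404.
So n ≥ 2.882404 / (2·0.139²) = 74.593.
The smallest integer n is 75.

75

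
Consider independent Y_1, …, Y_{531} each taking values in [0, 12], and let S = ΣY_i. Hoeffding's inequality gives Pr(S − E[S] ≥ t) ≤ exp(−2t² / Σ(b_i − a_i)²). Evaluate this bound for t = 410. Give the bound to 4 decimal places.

Σ(b_i − a_i)² = 531·(12)² = 76464.
Exponent = 2·410²/76464 = 4.3968.
Bound = exp(−4.3968) = 0.01232.

0.0123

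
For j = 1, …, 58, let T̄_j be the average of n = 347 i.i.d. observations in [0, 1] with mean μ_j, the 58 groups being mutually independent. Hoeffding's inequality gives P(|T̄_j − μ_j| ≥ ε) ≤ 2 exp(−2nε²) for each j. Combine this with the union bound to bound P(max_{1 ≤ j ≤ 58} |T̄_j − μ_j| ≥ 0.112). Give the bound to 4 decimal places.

Per-experiment Hoeffding bound: 2·exp(−2·347·0.112²) = 2·exp(−8.70554) = 0.00033133.
Union bound over 58 events: 58·0.00033133 = 0.01922.

0.0192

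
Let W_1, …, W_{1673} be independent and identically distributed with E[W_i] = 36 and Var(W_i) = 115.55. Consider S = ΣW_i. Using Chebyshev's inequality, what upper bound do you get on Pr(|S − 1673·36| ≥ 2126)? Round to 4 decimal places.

0.0428

Var(S) = n·Var(W_i) = 1673·115.55 = 193315.15.
Chebyshev: Pr(|S − 1673·36| ≥ 2126) ≤ Var(S)/2126² = 193315.15/4519876 = 0.0428.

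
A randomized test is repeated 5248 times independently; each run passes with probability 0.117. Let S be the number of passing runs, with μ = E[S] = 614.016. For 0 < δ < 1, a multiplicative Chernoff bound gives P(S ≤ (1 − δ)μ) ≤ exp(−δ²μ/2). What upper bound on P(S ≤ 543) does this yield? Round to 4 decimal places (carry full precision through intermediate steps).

Write 543 = (1 − δ)μ, so δ = 1 − 543/614.016 = 0.1156582…
Then the exponent is δ²μ/2 = (μ − 543)²/(2μ) = 4.106792.
Bound = exp(−4.106792) = 0.01646.

0.0165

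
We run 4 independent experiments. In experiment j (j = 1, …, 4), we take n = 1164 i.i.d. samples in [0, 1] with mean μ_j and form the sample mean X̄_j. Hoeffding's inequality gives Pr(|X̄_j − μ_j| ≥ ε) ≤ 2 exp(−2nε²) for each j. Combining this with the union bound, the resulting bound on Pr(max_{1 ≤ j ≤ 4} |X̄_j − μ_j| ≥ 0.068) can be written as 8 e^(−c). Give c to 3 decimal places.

Union bound over the 4 events: Pr(max_{1 ≤ j ≤ 4} |X̄_j − μ_j| ≥ 0.068) ≤ 4·2·exp(−2nε²) = 8 exp(−2·1164·0.068²).
So c = 2·1164·0.068² = 10.7647.

10.765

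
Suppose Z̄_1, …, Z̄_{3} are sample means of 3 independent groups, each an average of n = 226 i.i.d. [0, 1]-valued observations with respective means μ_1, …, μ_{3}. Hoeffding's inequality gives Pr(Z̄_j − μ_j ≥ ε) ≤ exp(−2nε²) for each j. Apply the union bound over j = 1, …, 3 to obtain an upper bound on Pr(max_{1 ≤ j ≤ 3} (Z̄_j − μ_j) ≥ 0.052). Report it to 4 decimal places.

Per-experiment Hoeffding bound: exp(−2·226·0.052²) = exp(−1.22221) = 0.29458.
Union bound over 3 events: 3·0.29458 = 0.88374.

0.8837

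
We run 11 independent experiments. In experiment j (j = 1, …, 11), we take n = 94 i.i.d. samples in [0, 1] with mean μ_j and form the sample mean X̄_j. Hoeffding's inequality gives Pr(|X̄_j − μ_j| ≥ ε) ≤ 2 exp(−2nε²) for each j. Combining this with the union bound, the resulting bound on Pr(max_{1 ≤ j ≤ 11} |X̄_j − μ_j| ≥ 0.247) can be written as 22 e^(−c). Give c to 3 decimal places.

Union bound over the 11 events: Pr(max_{1 ≤ j ≤ 11} |X̄_j − μ_j| ≥ 0.247) ≤ 11·2·exp(−2nε²) = 22 exp(−2·94·0.247²).
So c = 2·94·0.247² = 11.4697.

11.470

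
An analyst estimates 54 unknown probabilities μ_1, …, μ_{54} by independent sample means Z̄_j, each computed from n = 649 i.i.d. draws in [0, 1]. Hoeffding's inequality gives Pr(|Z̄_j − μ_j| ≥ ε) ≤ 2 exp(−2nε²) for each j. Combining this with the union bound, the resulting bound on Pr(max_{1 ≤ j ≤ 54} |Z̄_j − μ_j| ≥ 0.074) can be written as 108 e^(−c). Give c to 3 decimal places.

Union bound over the 54 events: Pr(max_{1 ≤ j ≤ 54} |Z̄_j − μ_j| ≥ 0.074) ≤ 54·2·exp(−2nε²) = 108 exp(−2·649·0.074²).
So c = 2·649·0.074² = 7.1078.

7.108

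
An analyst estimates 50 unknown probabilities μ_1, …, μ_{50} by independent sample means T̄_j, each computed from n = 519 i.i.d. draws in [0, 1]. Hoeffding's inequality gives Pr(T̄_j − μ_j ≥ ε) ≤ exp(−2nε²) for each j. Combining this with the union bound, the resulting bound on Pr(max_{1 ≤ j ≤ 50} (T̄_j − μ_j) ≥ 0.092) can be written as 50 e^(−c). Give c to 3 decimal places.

Union bound over the 50 events: Pr(max_{1 ≤ j ≤ 50} (T̄_j − μ_j) ≥ 0.092) ≤ 50·exp(−2nε²) = 50 exp(−2·519·0.092²).
So c = 2·519·0.092² = 8.7856.

8.786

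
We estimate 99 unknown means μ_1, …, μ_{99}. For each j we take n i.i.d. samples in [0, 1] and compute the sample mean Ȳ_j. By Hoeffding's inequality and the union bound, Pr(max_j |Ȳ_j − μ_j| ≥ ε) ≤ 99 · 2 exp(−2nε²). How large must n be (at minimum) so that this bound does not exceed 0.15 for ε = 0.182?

109

Need 2·99·exp(−2nε²) ≤ 0.15, i.e. exp(−2nε²) ≤ 0.15/198.
So 2nε² ≥ ln(198/0.15) = 7.185387.
Hence n ≥ 7.185387/(2·0.182²) = 108.462.
The smallest integer n is 109.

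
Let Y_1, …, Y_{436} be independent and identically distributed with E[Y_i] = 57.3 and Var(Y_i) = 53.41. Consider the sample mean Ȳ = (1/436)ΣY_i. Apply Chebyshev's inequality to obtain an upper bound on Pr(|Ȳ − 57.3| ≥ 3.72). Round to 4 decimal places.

Var(Ȳ) = Var(Y_i)/n = 53.41/436 = 0.1225.
Chebyshev: Pr(|Ȳ − 57.3| ≥ 3.72) ≤ Var(Ȳ)/(3.72)² = 53.41/(436·3.72²) = 0.0089.

0.0089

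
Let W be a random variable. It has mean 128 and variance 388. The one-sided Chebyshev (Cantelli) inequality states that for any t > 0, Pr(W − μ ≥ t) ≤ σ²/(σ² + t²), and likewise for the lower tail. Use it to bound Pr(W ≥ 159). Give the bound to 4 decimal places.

Here σ² = 388 and t = 31, so σ² + t² = 1349.
Cantelli's bound: 388/1349 = 0.2876.

0.2876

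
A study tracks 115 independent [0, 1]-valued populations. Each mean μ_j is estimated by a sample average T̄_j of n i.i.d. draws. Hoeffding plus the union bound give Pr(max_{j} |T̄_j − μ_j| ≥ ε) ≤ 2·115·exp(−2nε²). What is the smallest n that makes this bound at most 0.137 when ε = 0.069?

780

Need 2·115·exp(−2nε²) ≤ 0.137, i.e. exp(−2nε²) ≤ 0.137/230.
So 2nε² ≥ ln(230/0.137) = 7.425854.
Hence n ≥ 7.425854/(2·0.069²) = 779.863.
The smallest integer n is 780.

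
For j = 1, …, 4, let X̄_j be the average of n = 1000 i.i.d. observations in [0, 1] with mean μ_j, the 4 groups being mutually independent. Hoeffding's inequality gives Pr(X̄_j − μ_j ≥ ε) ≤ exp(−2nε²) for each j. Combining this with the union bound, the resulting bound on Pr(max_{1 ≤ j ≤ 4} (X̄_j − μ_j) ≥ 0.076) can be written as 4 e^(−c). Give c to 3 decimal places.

Union bound over the 4 events: Pr(max_{1 ≤ j ≤ 4} (X̄_j − μ_j) ≥ 0.076) ≤ 4·exp(−2nε²) = 4 exp(−2·1000·0.076²).
So c = 2·1000·0.076² = 11.5520.

11.552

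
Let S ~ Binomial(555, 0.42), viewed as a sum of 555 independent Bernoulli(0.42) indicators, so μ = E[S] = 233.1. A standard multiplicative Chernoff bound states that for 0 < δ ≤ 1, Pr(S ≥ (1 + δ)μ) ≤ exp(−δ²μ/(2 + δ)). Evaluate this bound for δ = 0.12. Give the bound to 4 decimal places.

0.2053

Exponent = δ²μ/(2 + δ) = 0.12²·233.1/2.12 = 1.5833.
Bound = exp(−1.5833) = 0.20529.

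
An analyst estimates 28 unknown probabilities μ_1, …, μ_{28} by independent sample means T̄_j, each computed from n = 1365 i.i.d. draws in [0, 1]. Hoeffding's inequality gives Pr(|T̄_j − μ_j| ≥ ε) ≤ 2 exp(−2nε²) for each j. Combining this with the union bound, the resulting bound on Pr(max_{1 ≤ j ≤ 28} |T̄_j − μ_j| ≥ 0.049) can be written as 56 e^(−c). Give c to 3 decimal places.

6.555

Union bound over the 28 events: Pr(max_{1 ≤ j ≤ 28} |T̄_j − μ_j| ≥ 0.049) ≤ 28·2·exp(−2nε²) = 56 exp(−2·1365·0.049²).
So c = 2·1365·0.049² = 6.5547.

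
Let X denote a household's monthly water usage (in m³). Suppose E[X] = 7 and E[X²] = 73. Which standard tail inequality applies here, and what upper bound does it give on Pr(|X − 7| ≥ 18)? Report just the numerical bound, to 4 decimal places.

The first two moments determine the variance, so Chebyshev's inequality is the sharpest standard bound available.
Var(X) = E[X²] − (E[X])² = 73 − 49 = 24.
Chebyshev's inequality: Pr(|X − μ| ≥ t) ≤ Var(X)/t² = 24/324 = 0.0741.

0.0741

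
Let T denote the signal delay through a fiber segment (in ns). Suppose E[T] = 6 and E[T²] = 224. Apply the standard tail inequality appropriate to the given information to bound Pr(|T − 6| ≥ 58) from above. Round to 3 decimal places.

The first two moments determine the variance, so Chebyshev's inequality is the sharpest standard bound available.
Var(T) = E[T²] − (E[T])² = 224 − 36 = 188.
Chebyshev's inequality: Pr(|T − μ| ≥ t) ≤ Var(T)/t² = 188/3364 = 0.0559.

0.056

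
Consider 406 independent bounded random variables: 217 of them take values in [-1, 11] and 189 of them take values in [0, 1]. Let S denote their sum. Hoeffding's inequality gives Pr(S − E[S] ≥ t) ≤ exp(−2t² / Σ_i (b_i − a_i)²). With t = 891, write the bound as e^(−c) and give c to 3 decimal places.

50.506

Σ(b_i − a_i)² = 217·12² + 189·1² = 31437.
c = 2t² / 31437 = 2·891² / 31437 = 50.5062.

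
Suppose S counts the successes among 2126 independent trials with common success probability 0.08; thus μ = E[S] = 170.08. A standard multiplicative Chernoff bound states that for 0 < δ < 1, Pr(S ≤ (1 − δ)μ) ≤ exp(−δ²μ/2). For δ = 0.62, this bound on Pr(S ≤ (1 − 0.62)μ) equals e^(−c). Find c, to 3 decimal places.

32.689

c = δ²μ/2 = 0.62²·170.08/2 = 32.6894.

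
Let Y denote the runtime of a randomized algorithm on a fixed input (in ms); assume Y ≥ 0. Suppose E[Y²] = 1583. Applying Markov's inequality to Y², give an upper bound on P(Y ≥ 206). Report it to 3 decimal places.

Since Y ≥ 0, the event {Y ≥ 206} is the same as {Y² ≥ 42436}.
Markov's inequality applied to Y² gives P(Y² ≥ 42436) ≤ E[Y²]/42436 = 1583/42436 = 0.0373.

0.037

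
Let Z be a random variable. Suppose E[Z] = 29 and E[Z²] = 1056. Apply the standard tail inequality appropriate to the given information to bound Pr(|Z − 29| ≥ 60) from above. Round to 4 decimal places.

The first two moments determine the variance, so Chebyshev's inequality is the sharpest standard bound available.
Var(Z) = E[Z²] − (E[Z])² = 1056 − 841 = 215.
Chebyshev's inequality: Pr(|Z − μ| ≥ t) ≤ Var(Z)/t² = 215/3600 = 0.0597.

0.0597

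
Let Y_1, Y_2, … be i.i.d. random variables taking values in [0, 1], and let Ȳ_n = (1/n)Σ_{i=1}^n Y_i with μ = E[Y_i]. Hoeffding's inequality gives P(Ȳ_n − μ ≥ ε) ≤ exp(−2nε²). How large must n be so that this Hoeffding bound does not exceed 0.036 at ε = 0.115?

Require exp(−2nε²) ≤ 0.036, i.e. 2nε² ≥ ln(1/0.036) = 3.324236.
So n ≥ 3.324236 / (2·0.115²) = 125.680.
The smallest integer n is 126.

126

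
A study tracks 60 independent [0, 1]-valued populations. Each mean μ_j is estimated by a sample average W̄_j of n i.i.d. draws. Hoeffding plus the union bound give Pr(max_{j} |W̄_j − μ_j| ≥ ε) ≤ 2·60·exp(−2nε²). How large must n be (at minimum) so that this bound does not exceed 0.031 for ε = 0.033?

Need 2·60·exp(−2nε²) ≤ 0.031, i.e. exp(−2nε²) ≤ 0.031/120.
So 2nε² ≥ ln(120/0.031) = 8.261260.
Hence n ≥ 8.261260/(2·0.033²) = 3793.049.
The smallest integer n is 3794.

3794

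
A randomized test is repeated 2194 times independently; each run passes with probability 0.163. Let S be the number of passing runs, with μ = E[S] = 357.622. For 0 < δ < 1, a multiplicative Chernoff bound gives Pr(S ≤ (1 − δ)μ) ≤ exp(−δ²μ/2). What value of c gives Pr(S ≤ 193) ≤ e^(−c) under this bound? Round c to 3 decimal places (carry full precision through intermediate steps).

37.890

Write 193 = (1 − δ)μ, so δ = 1 − 193/357.622 = 0.460324…
Then the exponent is δ²μ/2 = (μ − 193)²/(2μ) = 37.889731.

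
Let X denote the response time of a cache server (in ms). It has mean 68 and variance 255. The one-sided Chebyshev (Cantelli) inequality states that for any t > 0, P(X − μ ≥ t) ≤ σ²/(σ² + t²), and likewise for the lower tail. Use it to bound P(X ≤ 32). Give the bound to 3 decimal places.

Here σ² = 255 and t = 36, so σ² + t² = 1551.
Cantelli's bound: 255/1551 = 0.1644.

0.164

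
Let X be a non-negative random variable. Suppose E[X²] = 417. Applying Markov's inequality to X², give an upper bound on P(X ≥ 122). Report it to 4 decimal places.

0.0280

Since X ≥ 0, the event {X ≥ 122} is the same as {X² ≥ 14884}.
Markov's inequality applied to X² gives P(X² ≥ 14884) ≤ E[X²]/14884 = 417/14884 = 0.0280.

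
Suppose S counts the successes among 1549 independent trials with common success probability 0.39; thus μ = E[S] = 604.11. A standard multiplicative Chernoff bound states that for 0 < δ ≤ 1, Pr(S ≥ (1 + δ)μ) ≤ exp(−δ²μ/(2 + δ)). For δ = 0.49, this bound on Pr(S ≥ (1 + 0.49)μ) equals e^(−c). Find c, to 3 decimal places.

c = δ²μ/(2 + δ) = 0.49²·604.11/(2 + 0.49) = 58.2517.

58.252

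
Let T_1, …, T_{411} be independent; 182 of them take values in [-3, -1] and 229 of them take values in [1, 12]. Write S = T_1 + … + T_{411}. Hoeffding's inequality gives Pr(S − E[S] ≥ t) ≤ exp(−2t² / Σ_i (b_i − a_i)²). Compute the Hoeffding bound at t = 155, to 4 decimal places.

Σ(b_i − a_i)² = 182·2² + 229·11² = 28437.
Exponent = 2·155² / 28437 = 1.68970.
Bound = exp(−1.68970) = 0.18457.

0.1846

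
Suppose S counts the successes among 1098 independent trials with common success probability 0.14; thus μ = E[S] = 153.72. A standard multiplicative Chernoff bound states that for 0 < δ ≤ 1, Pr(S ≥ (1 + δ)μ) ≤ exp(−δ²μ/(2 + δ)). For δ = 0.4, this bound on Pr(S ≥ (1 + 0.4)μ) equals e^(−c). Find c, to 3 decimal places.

10.248

c = δ²μ/(2 + δ) = 0.4²·153.72/(2 + 0.4) = 10.2480.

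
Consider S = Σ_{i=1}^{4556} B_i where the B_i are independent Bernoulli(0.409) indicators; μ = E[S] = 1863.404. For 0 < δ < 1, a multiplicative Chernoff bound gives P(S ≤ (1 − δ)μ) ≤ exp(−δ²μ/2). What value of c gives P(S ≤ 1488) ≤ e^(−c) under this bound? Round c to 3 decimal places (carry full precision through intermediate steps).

37.815

Write 1488 = (1 − δ)μ, so δ = 1 − 1488/1863.404 = 0.2014614…
Then the exponent is δ²μ/2 = (μ − 1488)²/(2μ) = 37.814710.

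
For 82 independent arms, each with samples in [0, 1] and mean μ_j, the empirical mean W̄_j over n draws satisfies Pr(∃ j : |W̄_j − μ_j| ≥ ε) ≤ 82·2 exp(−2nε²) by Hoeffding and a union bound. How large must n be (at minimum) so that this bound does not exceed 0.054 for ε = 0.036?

Need 2·82·exp(−2nε²) ≤ 0.054, i.e. exp(−2nε²) ≤ 0.054/164.
So 2nε² ≥ ln(164/0.054) = 8.018638.
Hence n ≥ 8.018638/(2·0.036²) = 3093.610.
The smallest integer n is 3094.

3094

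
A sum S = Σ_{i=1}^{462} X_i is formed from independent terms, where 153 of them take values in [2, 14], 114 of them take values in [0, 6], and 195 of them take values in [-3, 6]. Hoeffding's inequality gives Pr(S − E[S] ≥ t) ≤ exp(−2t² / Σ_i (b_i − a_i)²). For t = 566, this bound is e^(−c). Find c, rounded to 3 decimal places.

15.280

Σ(b_i − a_i)² = 153·12² + 114·6² + 195·9² = 41931.
c = 2t² / 41931 = 2·566² / 41931 = 15.2802.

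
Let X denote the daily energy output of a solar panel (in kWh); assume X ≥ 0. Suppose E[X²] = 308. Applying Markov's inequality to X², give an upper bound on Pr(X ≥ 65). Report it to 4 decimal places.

0.0729

Since X ≥ 0, the event {X ≥ 65} is the same as {X² ≥ 4225}.
Markov's inequality applied to X² gives Pr(X² ≥ 4225) ≤ E[X²]/4225 = 308/4225 = 0.0729.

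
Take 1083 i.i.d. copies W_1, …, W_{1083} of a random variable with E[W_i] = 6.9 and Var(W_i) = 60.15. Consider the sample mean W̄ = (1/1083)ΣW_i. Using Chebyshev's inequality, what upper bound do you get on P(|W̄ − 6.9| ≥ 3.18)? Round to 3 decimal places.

0.005

Var(W̄) = Var(W_i)/n = 60.15/1083 = 0.05554.
Chebyshev: P(|W̄ − 6.9| ≥ 3.18) ≤ Var(W̄)/(3.18)² = 60.15/(1083·3.18²) = 0.0055.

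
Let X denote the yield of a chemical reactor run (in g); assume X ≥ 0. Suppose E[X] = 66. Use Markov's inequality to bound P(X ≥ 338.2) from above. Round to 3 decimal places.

Markov's inequality: for a non-negative random variable, P(X ≥ a) ≤ E[X]/a.
Here E[X] = 66 and a = 338.2, so the bound is 66/338.2 = 0.1952.

0.195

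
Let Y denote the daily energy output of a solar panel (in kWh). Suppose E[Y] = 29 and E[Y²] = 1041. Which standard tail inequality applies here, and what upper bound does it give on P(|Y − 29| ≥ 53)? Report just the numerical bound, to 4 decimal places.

The first two moments determine the variance, so Chebyshev's inequality is the sharpest standard bound available.
Var(Y) = E[Y²] − (E[Y])² = 1041 − 841 = 200.
Chebyshev's inequality: P(|Y − μ| ≥ t) ≤ Var(Y)/t² = 200/2809 = 0.0712.

0.0712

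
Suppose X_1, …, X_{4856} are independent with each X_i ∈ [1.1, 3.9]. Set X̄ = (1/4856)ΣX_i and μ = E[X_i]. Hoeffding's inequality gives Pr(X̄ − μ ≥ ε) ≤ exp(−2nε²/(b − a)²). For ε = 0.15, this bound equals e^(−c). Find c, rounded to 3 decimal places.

27.872

c = 2nε²/(b − a)² = 2·4856·0.15² / 2.8² = 27.8724.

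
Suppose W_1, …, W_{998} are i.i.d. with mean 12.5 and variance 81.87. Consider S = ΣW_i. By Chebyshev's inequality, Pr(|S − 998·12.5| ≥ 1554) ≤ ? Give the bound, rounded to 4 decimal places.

0.0338

Var(S) = n·Var(W_i) = 998·81.87 = 81706.26.
Chebyshev: Pr(|S − 998·12.5| ≥ 1554) ≤ Var(S)/1554² = 81706.26/2414916 = 0.0338.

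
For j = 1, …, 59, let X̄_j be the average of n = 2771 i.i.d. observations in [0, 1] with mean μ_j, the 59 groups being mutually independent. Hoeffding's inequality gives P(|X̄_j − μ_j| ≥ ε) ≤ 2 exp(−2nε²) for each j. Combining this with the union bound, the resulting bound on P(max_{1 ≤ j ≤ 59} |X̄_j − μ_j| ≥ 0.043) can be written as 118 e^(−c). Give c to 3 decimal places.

10.247

Union bound over the 59 events: P(max_{1 ≤ j ≤ 59} |X̄_j − μ_j| ≥ 0.043) ≤ 59·2·exp(−2nε²) = 118 exp(−2·2771·0.043²).
So c = 2·2771·0.043² = 10.2472.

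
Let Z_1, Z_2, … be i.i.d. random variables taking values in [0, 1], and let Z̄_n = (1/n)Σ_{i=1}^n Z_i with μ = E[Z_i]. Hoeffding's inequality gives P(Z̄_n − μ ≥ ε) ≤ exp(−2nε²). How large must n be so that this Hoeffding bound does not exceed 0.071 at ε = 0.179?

42

Require exp(−2nε²) ≤ 0.071, i.e. 2nε² ≥ ln(1/0.071) = 2.645075.
So n ≥ 2.645075 / (2·0.179²) = 41.276.
The smallest integer n is 42.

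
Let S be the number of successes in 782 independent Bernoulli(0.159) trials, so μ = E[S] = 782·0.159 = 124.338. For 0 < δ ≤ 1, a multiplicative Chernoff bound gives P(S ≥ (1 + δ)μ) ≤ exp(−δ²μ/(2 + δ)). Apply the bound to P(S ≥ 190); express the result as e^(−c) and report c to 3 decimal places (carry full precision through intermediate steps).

13.716

Write 190 = (1 + δ)μ, so δ = 190/124.338 − 1 = 0.5280928…
Then the exponent is δ²μ/(2 + δ) = (190 − μ)² / (μ·(2 + δ)) = 13.716122.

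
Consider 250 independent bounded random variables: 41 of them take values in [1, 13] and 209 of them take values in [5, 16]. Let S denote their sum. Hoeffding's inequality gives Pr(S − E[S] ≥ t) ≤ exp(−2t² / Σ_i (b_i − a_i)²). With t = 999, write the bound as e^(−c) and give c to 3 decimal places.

63.989

Σ(b_i − a_i)² = 41·12² + 209·11² = 31193.
c = 2t² / 31193 = 2·999² / 31193 = 63.9888.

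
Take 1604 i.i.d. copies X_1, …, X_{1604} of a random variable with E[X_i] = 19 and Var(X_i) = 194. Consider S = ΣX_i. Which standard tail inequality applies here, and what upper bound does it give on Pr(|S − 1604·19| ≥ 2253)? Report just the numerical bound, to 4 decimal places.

With mean and variance of each term known, Chebyshev's inequality bounds the deviation of the sum (or sample mean).
Var(S) = n·Var(X_i) = 1604·194 = 311176.
Chebyshev: Pr(|S − 1604·19| ≥ 2253) ≤ Var(S)/2253² = 311176/5076009 = 0.0613.

0.0613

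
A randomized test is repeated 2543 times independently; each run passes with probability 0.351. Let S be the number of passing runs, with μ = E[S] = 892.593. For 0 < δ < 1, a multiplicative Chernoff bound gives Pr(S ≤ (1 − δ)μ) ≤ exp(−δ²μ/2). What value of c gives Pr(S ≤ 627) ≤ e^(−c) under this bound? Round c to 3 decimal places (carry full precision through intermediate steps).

Write 627 = (1 − δ)μ, so δ = 1 − 627/892.593 = 0.2975522…
Then the exponent is δ²μ/2 = (μ − 627)²/(2μ) = 39.513889.

39.514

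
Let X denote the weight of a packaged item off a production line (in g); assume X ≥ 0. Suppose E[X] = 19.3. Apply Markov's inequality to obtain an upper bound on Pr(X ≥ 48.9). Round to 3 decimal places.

0.395

Markov's inequality: for a non-negative random variable, Pr(X ≥ a) ≤ E[X]/a.
Here E[X] = 19.3 and a = 48.9, so the bound is 19.3/48.9 = 0.3947.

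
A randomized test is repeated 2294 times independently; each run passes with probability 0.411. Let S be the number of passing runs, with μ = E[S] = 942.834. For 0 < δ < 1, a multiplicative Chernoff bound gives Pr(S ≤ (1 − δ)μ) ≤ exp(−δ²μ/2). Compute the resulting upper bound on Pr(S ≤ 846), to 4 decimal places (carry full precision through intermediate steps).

0.0069

Write 846 = (1 − δ)μ, so δ = 1 − 846/942.834 = 0.1027052…
Then the exponent is δ²μ/2 = (μ − 846)²/(2μ) = 4.972680.
Bound = exp(−4.972680) = 0.00692.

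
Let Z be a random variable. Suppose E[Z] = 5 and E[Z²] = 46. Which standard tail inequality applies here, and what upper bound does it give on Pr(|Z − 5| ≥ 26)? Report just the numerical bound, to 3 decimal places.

0.031

The first two moments determine the variance, so Chebyshev's inequality is the sharpest standard bound available.
Var(Z) = E[Z²] − (E[Z])² = 46 − 25 = 21.
Chebyshev's inequality: Pr(|Z − μ| ≥ t) ≤ Var(Z)/t² = 21/676 = 0.0311.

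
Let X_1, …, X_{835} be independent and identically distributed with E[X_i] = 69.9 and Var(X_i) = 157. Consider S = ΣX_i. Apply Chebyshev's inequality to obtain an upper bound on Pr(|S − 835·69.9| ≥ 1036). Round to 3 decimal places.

0.122

Var(S) = n·Var(X_i) = 835·157 = 131095.
Chebyshev: Pr(|S − 835·69.9| ≥ 1036) ≤ Var(S)/1036² = 131095/1073296 = 0.1221.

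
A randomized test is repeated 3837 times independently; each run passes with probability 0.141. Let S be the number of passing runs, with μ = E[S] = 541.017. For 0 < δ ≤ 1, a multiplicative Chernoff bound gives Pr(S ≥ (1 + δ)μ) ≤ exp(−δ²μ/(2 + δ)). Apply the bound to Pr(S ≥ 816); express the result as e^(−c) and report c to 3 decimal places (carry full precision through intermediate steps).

55.722

Write 816 = (1 + δ)μ, so δ = 816/541.017 − 1 = 0.5082705…
Then the exponent is δ²μ/(2 + δ) = (816 − μ)² / (μ·(2 + δ)) = 55.721962.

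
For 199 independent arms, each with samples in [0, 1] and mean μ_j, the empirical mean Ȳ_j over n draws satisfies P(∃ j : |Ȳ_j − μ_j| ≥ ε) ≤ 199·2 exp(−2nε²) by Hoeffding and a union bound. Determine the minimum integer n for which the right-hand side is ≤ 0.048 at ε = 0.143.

221

Need 2·199·exp(−2nε²) ≤ 0.048, i.e. exp(−2nε²) ≤ 0.048/398.
So 2nε² ≥ ln(398/0.048) = 9.023006.
Hence n ≥ 9.023006/(2·0.143²) = 220.622.
The smallest integer n is 221.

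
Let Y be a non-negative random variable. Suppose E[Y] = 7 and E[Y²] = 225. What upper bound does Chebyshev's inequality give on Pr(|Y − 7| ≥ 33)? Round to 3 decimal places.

Var(Y) = E[Y²] − (E[Y])² = 225 − 49 = 176.
Chebyshev's inequality: Pr(|Y − μ| ≥ t) ≤ Var(Y)/t² = 176/1089 = 0.1616.

0.162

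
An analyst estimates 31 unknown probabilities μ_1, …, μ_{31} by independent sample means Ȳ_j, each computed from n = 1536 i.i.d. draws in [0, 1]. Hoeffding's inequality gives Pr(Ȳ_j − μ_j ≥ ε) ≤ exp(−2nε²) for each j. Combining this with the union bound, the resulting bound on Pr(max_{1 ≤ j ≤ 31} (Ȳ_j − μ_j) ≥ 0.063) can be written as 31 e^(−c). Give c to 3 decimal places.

Union bound over the 31 events: Pr(max_{1 ≤ j ≤ 31} (Ȳ_j − μ_j) ≥ 0.063) ≤ 31·exp(−2nε²) = 31 exp(−2·1536·0.063²).
So c = 2·1536·0.063² = 12.1928.

12.193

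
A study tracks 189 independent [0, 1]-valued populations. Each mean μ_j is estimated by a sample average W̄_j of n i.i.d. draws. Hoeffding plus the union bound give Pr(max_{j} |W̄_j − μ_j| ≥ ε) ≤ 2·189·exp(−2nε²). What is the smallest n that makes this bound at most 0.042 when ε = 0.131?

Need 2·189·exp(−2nε²) ≤ 0.042, i.e. exp(−2nε²) ≤ 0.042/378.
So 2nε² ≥ ln(378/0.042) = 9.104980.
Hence n ≥ 9.104980/(2·0.131²) = 265.281.
The smallest integer n is 266.

266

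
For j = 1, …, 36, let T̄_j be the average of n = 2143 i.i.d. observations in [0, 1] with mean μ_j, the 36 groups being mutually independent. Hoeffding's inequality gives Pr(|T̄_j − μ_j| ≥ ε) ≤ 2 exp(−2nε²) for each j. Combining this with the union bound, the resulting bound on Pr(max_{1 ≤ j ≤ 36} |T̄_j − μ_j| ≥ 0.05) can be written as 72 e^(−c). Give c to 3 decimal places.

Union bound over the 36 events: Pr(max_{1 ≤ j ≤ 36} |T̄_j − μ_j| ≥ 0.05) ≤ 36·2·exp(−2nε²) = 72 exp(−2·2143·0.05²).
So c = 2·2143·0.05² = 10.7150.

10.715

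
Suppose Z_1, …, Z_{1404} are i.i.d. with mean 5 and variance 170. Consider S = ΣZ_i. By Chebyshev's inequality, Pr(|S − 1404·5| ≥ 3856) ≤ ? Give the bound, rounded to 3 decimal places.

0.016

Var(S) = n·Var(Z_i) = 1404·170 = 238680.
Chebyshev: Pr(|S − 1404·5| ≥ 3856) ≤ Var(S)/3856² = 238680/14868736 = 0.0161.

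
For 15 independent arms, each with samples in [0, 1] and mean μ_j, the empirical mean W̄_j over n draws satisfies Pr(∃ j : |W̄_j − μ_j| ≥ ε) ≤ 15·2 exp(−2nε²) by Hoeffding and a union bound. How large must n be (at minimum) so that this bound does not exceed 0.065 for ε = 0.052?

Need 2·15·exp(−2nε²) ≤ 0.065, i.e. exp(−2nε²) ≤ 0.065/30.
So 2nε² ≥ ln(30/0.065) = 6.134565.
Hence n ≥ 6.134565/(2·0.052²) = 1134.350.
The smallest integer n is 1135.

1135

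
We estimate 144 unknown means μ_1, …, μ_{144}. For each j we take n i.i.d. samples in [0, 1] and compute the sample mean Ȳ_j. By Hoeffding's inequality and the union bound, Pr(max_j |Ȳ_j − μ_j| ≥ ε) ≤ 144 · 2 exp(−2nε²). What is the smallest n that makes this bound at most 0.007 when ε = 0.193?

143

Need 2·144·exp(−2nε²) ≤ 0.007, i.e. exp(−2nε²) ≤ 0.007/288.
So 2nε² ≥ ln(288/0.007) = 10.624806.
Hence n ≥ 10.624806/(2·0.193²) = 142.619.
The smallest integer n is 143.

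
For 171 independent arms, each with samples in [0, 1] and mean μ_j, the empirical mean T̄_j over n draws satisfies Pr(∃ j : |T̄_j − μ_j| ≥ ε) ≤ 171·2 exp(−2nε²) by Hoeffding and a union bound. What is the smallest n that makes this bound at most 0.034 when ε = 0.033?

Need 2·171·exp(−2nε²) ≤ 0.034, i.e. exp(−2nε²) ≤ 0.034/342.
So 2nε² ≥ ln(342/0.034) = 9.216205.
Hence n ≥ 9.216205/(2·0.033²) = 4231.499.
The smallest integer n is 4232.

4232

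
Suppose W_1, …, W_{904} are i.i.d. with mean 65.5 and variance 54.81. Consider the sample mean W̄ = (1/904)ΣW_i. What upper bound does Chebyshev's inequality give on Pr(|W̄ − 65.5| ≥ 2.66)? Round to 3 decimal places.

Var(W̄) = Var(W_i)/n = 54.81/904 = 0.060631.
Chebyshev: Pr(|W̄ − 65.5| ≥ 2.66) ≤ Var(W̄)/(2.66)² = 54.81/(904·2.66²) = 0.0086.

0.009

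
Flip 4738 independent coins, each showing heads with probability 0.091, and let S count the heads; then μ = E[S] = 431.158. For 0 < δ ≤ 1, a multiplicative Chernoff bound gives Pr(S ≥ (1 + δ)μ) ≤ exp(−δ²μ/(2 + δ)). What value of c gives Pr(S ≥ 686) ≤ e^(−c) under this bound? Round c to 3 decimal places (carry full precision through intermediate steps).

Write 686 = (1 + δ)μ, so δ = 686/431.158 − 1 = 0.5910641…
Then the exponent is δ²μ/(2 + δ) = (686 − μ)² / (μ·(2 + δ)) = 58.133626.

58.134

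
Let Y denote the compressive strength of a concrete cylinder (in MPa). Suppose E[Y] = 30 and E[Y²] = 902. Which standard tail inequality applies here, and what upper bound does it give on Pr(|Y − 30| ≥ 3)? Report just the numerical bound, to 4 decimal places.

0.2222

The first two moments determine the variance, so Chebyshev's inequality is the sharpest standard bound available.
Var(Y) = E[Y²] − (E[Y])² = 902 − 900 = 2.
Chebyshev's inequality: Pr(|Y − μ| ≥ t) ≤ Var(Y)/t² = 2/9 = 0.2222.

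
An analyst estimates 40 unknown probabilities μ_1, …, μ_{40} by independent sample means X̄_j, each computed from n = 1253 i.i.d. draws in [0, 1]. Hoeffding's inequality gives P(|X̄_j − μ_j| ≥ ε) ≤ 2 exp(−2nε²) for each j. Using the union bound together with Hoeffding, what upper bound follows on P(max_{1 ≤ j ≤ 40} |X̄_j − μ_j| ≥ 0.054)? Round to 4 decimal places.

0.0536

Per-experiment Hoeffding bound: 2·exp(−2·1253·0.054²) = 2·exp(−7.30750) = 0.001341.
Union bound over 40 events: 40·0.001341 = 0.05364.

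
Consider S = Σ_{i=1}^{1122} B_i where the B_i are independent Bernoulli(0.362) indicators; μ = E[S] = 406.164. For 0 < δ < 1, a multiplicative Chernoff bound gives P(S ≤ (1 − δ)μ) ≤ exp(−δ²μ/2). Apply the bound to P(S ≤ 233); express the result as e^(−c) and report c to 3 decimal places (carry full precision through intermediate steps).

36.913

Write 233 = (1 − δ)μ, so δ = 1 − 233/406.164 = 0.4263401…
Then the exponent is δ²μ/2 = (μ − 233)²/(2μ) = 36.913378.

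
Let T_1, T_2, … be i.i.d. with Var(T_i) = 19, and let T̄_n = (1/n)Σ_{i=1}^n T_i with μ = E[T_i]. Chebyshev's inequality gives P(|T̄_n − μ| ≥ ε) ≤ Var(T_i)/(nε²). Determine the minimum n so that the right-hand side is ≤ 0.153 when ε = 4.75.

Require 19/(n·4.75²) ≤ 0.153, i.e. n ≥ 19/(0.153·4.75²) = 5.504.
The smallest integer n is 6.

6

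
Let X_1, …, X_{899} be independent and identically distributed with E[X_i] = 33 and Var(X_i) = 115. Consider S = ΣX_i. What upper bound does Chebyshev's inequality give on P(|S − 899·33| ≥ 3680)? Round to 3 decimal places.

0.008

Var(S) = n·Var(X_i) = 899·115 = 103385.
Chebyshev: P(|S − 899·33| ≥ 3680) ≤ Var(S)/3680² = 103385/13542400 = 0.0076.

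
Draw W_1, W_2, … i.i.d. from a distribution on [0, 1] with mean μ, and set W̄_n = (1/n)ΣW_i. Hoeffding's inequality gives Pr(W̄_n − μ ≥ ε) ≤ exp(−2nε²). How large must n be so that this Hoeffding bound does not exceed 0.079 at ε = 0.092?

150

Require exp(−2nε²) ≤ 0.079, i.e. 2nε² ≥ ln(1/0.079) = 2.538307.
So n ≥ 2.538307 / (2·0.092²) = 149.947.
The smallest integer n is 150.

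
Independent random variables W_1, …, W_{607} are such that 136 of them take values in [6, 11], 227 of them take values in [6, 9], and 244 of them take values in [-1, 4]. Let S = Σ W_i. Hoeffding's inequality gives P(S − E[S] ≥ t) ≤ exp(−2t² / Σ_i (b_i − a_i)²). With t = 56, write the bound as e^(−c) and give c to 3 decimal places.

0.543

Σ(b_i − a_i)² = 136·5² + 227·3² + 244·5² = 11543.
c = 2t² / 11543 = 2·56² / 11543 = 0.5434.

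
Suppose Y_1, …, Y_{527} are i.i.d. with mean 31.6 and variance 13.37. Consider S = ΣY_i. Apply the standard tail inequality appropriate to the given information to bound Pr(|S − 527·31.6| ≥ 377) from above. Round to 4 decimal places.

With mean and variance of each term known, Chebyshev's inequality bounds the deviation of the sum (or sample mean).
Var(S) = n·Var(Y_i) = 527·13.37 = 7045.99.
Chebyshev: Pr(|S − 527·31.6| ≥ 377) ≤ Var(S)/377² = 7045.99/142129 = 0.0496.

0.0496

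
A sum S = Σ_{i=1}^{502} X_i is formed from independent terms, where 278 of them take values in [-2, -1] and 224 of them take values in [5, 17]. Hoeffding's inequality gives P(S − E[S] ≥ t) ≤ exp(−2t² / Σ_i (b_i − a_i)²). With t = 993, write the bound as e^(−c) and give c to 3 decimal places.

Σ(b_i − a_i)² = 278·1² + 224·12² = 32534.
c = 2t² / 32534 = 2·993² / 32534 = 60.6165.

60.617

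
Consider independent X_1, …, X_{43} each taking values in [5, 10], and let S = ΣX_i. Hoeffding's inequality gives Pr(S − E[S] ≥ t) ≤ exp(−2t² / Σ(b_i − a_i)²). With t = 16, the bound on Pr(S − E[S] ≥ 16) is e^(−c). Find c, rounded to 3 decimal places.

0.476

Σ(b_i − a_i)² = 43·(5)² = 1075.
c = 2t²/1075 = 2·16²/1075 = 0.4763.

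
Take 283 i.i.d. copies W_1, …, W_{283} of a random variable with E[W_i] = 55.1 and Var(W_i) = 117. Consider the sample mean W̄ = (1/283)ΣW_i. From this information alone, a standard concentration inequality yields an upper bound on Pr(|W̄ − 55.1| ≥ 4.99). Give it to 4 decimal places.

With mean and variance of each term known, Chebyshev's inequality bounds the deviation of the sum (or sample mean).
Var(W̄) = Var(W_i)/n = 117/283 = 0.41343.
Chebyshev: Pr(|W̄ − 55.1| ≥ 4.99) ≤ Var(W̄)/(4.99)² = 117/(283·4.99²) = 0.0166.

0.0166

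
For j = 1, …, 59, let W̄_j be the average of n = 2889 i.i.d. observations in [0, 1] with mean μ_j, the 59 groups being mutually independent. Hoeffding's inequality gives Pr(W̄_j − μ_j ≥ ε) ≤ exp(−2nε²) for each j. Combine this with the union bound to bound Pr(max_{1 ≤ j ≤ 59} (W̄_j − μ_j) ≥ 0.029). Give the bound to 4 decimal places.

0.4576

Per-experiment Hoeffding bound: exp(−2·2889·0.029²) = exp(−4.85930) = 0.0077559.
Union bound over 59 events: 59·0.0077559 = 0.45760.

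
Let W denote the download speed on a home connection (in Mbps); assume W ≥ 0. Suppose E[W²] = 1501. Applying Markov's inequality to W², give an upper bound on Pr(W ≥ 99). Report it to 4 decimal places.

Since W ≥ 0, the event {W ≥ 99} is the same as {W² ≥ 9801}.
Markov's inequality applied to W² gives Pr(W² ≥ 9801) ≤ E[W²]/9801 = 1501/9801 = 0.1531.

0.1531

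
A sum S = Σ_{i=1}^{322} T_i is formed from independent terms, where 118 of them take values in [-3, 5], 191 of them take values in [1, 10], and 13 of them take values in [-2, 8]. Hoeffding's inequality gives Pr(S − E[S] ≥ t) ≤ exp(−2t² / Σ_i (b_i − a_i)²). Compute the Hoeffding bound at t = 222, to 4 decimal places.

0.0174

Σ(b_i − a_i)² = 118·8² + 191·9² + 13·10² = 24323.
Exponent = 2·222² / 24323 = 4.05246.
Bound = exp(−4.05246) = 0.01738.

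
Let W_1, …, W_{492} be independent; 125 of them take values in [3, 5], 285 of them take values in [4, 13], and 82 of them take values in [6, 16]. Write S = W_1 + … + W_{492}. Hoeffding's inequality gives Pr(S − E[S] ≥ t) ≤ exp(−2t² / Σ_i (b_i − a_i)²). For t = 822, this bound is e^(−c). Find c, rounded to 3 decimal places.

Σ(b_i − a_i)² = 125·2² + 285·9² + 82·10² = 31785.
c = 2t² / 31785 = 2·822² / 31785 = 42.5159.

42.516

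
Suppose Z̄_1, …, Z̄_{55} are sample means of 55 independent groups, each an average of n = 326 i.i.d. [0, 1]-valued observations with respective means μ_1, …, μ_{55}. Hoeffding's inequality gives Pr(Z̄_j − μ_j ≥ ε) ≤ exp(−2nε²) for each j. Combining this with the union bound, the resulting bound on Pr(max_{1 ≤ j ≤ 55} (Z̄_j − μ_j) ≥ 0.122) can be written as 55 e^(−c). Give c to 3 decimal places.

9.704

Union bound over the 55 events: Pr(max_{1 ≤ j ≤ 55} (Z̄_j − μ_j) ≥ 0.122) ≤ 55·exp(−2nε²) = 55 exp(−2·326·0.122²).
So c = 2·326·0.122² = 9.7044.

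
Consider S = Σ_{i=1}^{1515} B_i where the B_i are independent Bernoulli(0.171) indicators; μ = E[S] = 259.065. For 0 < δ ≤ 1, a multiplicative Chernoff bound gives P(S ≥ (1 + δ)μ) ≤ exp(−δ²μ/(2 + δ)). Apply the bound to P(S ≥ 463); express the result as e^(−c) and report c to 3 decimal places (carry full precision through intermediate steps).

57.598

Write 463 = (1 + δ)μ, so δ = 463/259.065 − 1 = 0.7871963…
Then the exponent is δ²μ/(2 + δ) = (463 − μ)² / (μ·(2 + δ)) = 57.597978.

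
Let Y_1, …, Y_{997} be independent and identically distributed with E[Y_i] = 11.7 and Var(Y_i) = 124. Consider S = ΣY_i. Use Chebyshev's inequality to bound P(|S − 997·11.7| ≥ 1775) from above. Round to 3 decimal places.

0.039

Var(S) = n·Var(Y_i) = 997·124 = 123628.
Chebyshev: P(|S − 997·11.7| ≥ 1775) ≤ Var(S)/1775² = 123628/3150625 = 0.0392.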